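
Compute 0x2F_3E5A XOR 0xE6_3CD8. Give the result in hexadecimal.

XOR each hex digit independently (no carries):
  2^E=C, F^6=9, 3^3=0, E^C=2, 5^D=8, A^8=2

0xC90282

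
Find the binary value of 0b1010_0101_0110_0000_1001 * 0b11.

Multiply each base-2 digit by 3, carrying:
  1×3 = 3 → write 1 carry 1
  0×3+1 = 1 → write 1
  0×3 = 0 → write 0
  1×3 = 3 → write 1 carry 1
  0×3+1 = 1 → write 1
  0×3 = 0 → write 0
  0×3 = 0 → write 0
  0×3 = 0 → write 0
  0×3 = 0 → write 0
  1×3 = 3 → write 1 carry 1
  1×3+1 = 4 → write 0 carry 2
  0×3+2 = 2 → write 0 carry 1
  1×3+1 = 4 → write 0 carry 2
  0×3+2 = 2 → write 0 carry 1
  1×3+1 = 4 → write 0 carry 2
  0×3+2 = 2 → write 0 carry 1
  0×3+1 = 1 → write 1
  1×3 = 3 → write 1 carry 1
  0×3+1 = 1 → write 1
  1×3 = 3 → write 1 carry 1
  remaining carry: 1

0b111110000001000011011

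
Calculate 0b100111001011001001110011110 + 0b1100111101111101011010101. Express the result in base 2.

Add column by column in base 2, right to left:
  0+1 = 1
  1+0 = 1
  1+1 = 0 carry 1
  1+0+1 = 0 carry 1
  1+1+1 = 1 carry 1
  0+0+1 = 1
  0+1 = 1
  1+1 = 0 carry 1
  1+0+1 = 0 carry 1
  1+1+1 = 1 carry 1
  0+0+1 = 1
  0+1 = 1
  1+1 = 0 carry 1
  0+1+1 = 0 carry 1
  0+1+1 = 0 carry 1
  1+1+1 = 1 carry 1
  1+0+1 = 0 carry 1
  0+1+1 = 0 carry 1
  1+1+1 = 1 carry 1
  0+1+1 = 0 carry 1
  0+1+1 = 0 carry 1
  1+0+1 = 0 carry 1
  1+0+1 = 0 carry 1
  1+1+1 = 1 carry 1
  0+1+1 = 0 carry 1
  0+0+1 = 1
  1+0 = 1

0b110100001001000111001110011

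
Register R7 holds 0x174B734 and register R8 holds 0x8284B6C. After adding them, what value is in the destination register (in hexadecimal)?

0x99D02A0

Add column by column in base 16, right to left:
  4+C = 0 carry 1
  3+6+1 = A
  7+B = 2 carry 1
  B+4+1 = 0 carry 1
  4+8+1 = D
  7+2 = 9
  1+8 = 9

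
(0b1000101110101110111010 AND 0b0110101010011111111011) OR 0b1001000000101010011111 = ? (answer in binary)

0b1000101110101110111010 AND 0b0110101010011111111011 = 0b0000101010001110111010.
Then OR with 0b1001000000101010011111.

0b1001101010101110111111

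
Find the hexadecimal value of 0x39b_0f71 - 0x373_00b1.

0x280ec0

Subtract column by column in base 16:
  1-1 → 0
  7-b → c (borrow)
  f-0-1 → e
  0-0 → 0
  b-3 → 8
  9-7 → 2
  3-3 → 0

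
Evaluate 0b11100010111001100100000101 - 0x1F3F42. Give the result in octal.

0o333054703

0b11100010111001100100000101 = 0o342714405 in octal.
0x1F3F42 = 0o7637502 in octal.
Subtract column by column in base 8:
  5-2 → 3
  0-0 → 0
  4-5 → 7 (borrow)
  4-7-1 → 4 (borrow)
  1-3-1 → 5 (borrow)
  7-6-1 → 0
  2-7 → 3 (borrow)
  4-0-1 → 3
  3-0 → 3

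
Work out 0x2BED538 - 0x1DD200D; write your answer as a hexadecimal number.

0xE1B52B

Subtract column by column in base 16:
  8-D → B (borrow)
  3-0-1 → 2
  5-0 → 5
  D-2 → B
  E-D → 1
  B-D → E (borrow)
  2-1-1 → 0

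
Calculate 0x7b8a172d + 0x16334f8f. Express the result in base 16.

Add column by column in base 16, right to left:
  d+f = c carry 1
  2+8+1 = b
  7+f = 6 carry 1
  1+4+1 = 6
  a+3 = d
  8+3 = b
  b+6 = 1 carry 1
  7+1+1 = 9

0x91bd66bc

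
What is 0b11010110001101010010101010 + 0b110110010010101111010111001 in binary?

Add column by column in base 2, right to left:
  0+1 = 1
  1+0 = 1
  0+0 = 0
  1+1 = 0 carry 1
  0+1+1 = 0 carry 1
  1+1+1 = 1 carry 1
  0+0+1 = 1
  1+1 = 0 carry 1
  0+0+1 = 1
  0+1 = 1
  1+1 = 0 carry 1
  0+1+1 = 0 carry 1
  1+1+1 = 1 carry 1
  0+0+1 = 1
  1+1 = 0 carry 1
  1+0+1 = 0 carry 1
  0+1+1 = 0 carry 1
  0+0+1 = 1
  0+0 = 0
  1+1 = 0 carry 1
  1+0+1 = 0 carry 1
  0+0+1 = 1
  1+1 = 0 carry 1
  0+1+1 = 0 carry 1
  1+0+1 = 0 carry 1
  1+1+1 = 1 carry 1
  0+1+1 = 0 carry 1
  final carry 1

0b1010001000100011001101100011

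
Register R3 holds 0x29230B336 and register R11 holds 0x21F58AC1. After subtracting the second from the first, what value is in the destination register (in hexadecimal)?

0x2703B2875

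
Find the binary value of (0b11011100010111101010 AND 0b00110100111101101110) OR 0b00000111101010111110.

0b10111111111111110

0b11011100010111101010 AND 0b00110100111101101110 = 0b00010100010101101010.
Then OR with 0b00000111101010111110.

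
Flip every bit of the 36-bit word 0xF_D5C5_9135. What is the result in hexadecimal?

0x02A3A6ECA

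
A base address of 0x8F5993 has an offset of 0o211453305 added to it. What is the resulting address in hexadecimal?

0x2B5B058

0o211453305 = 0x22656C5 in hexadecimal.
Add column by column in base 16, right to left:
  3+5 = 8
  9+C = 5 carry 1
  9+6+1 = 0 carry 1
  5+5+1 = B
  F+6 = 5 carry 1
  8+2+1 = B
  0+2 = 2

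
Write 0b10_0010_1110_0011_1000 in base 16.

0x22e38

Group the bits into nibbles: 0010 0010 1110 0011 1000 → 22e38.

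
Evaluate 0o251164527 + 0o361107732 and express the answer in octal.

0o632274461

Add column by column in base 8, right to left:
  7+2 = 1 carry 1
  2+3+1 = 6
  5+7 = 4 carry 1
  4+7+1 = 4 carry 1
  6+0+1 = 7
  1+1 = 2
  1+1 = 2
  5+6 = 3 carry 1
  2+3+1 = 6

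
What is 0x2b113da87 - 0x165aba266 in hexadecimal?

0x14b683821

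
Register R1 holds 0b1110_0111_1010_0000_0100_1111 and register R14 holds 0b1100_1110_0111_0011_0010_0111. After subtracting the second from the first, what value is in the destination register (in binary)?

0b110010010110100101000

Subtract column by column in base 2:
  1-1 → 0
  1-1 → 0
  1-1 → 0
  1-0 → 1
  0-0 → 0
  0-1 → 1 (borrow)
  1-0-1 → 0
  0-0 → 0
  0-1 → 1 (borrow)
  0-1-1 → 0 (borrow)
  0-0-1 → 1 (borrow)
  0-0-1 → 1 (borrow)
  0-1-1 → 0 (borrow)
  1-1-1 → 1 (borrow)
  0-1-1 → 0 (borrow)
  1-0-1 → 0
  1-0 → 1
  1-1 → 0
  1-1 → 0
  0-1 → 1 (borrow)
  0-0-1 → 1 (borrow)
  1-0-1 → 0
  1-1 → 0
  1-1 → 0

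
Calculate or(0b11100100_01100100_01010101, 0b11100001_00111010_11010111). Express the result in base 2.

0b111001010111111011010111

OR bit by bit (1 where either bit is 1):
  111001000110010001010101
| 111000010011101011010111
= 111001010111111011010111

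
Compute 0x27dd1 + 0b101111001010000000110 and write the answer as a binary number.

0b110100001000111010111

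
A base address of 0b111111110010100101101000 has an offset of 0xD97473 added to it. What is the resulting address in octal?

0b111111110010100101101000 = 0o77624550 in octal.
0xD97473 = 0o66272163 in octal.
Add column by column in base 8, right to left:
  0+3 = 3
  5+6 = 3 carry 1
  5+1+1 = 7
  4+2 = 6
  2+7 = 1 carry 1
  6+2+1 = 1 carry 1
  7+6+1 = 6 carry 1
  7+6+1 = 6 carry 1
  final carry 1

0o166116733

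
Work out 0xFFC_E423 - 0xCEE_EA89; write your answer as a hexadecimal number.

0x30DF99A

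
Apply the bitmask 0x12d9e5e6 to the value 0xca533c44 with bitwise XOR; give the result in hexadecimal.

0xd88ad9a2

XOR each hex digit independently (no carries):
  c^1=d, a^2=8, 5^d=8, 3^9=a, 3^e=d, c^5=9, 4^e=a, 4^6=2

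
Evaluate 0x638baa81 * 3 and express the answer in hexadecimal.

Multiply each base-16 digit by 3, carrying:
  1×3 = 3 → write 3
  8×3 = 24 → write 8 carry 1
  a×3+1 = 31 → write f carry 1
  a×3+1 = 31 → write f carry 1
  b×3+1 = 34 → write 2 carry 2
  8×3+2 = 26 → write a carry 1
  3×3+1 = 10 → write a
  6×3 = 18 → write 2 carry 1
  remaining carry: 1

0x12aa2ff83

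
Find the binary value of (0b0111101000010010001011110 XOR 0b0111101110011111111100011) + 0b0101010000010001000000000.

0b101010110011110110111101

First 0b0111101000010010001011110 XOR 0b0111101110011111111100011 = 0b0000000110001101110111101.
Add column by column in base 2, right to left:
  1+0 = 1
  0+0 = 0
  1+0 = 1
  1+0 = 1
  1+0 = 1
  1+0 = 1
  0+0 = 0
  1+0 = 1
  1+0 = 1
  1+1 = 0 carry 1
  0+0+1 = 1
  1+0 = 1
  1+0 = 1
  0+1 = 1
  0+0 = 0
  0+0 = 0
  1+0 = 1
  1+0 = 1
  0+0 = 0
  0+1 = 1
  0+0 = 0
  0+1 = 1
  0+0 = 0
  0+1 = 1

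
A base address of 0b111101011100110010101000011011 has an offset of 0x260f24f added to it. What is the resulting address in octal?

0o7765016152

0b111101011100110010101000011011 = 0o7534625033 in octal.
0x260f24f = 0o230171117 in octal.
Add column by column in base 8, right to left:
  3+7 = 2 carry 1
  3+1+1 = 5
  0+1 = 1
  5+1 = 6
  2+7 = 1 carry 1
  6+1+1 = 0 carry 1
  4+0+1 = 5
  3+3 = 6
  5+2 = 7
  7+0 = 7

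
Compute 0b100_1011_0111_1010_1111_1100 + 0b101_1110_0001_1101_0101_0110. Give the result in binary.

Add column by column in base 2, right to left:
  0+0 = 0
  0+1 = 1
  1+1 = 0 carry 1
  1+0+1 = 0 carry 1
  1+1+1 = 1 carry 1
  1+0+1 = 0 carry 1
  1+1+1 = 1 carry 1
  1+0+1 = 0 carry 1
  0+1+1 = 0 carry 1
  1+0+1 = 0 carry 1
  0+1+1 = 0 carry 1
  1+1+1 = 1 carry 1
  1+1+1 = 1 carry 1
  1+0+1 = 0 carry 1
  1+0+1 = 0 carry 1
  0+0+1 = 1
  1+0 = 1
  1+1 = 0 carry 1
  0+1+1 = 0 carry 1
  1+1+1 = 1 carry 1
  0+1+1 = 0 carry 1
  0+0+1 = 1
  1+1 = 0 carry 1
  final carry 1

0b101010011001100001010010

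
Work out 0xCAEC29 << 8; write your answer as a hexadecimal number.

Shifting left by 8 bits = 2 hex digits: append 2 zeros.

0xCAEC2900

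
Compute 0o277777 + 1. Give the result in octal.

0o300000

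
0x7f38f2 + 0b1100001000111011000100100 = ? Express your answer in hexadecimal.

0b1100001000111011000100100 = 0x1847624 in hexadecimal.
Add column by column in base 16, right to left:
  2+4 = 6
  f+2 = 1 carry 1
  8+6+1 = f
  3+7 = a
  f+4 = 3 carry 1
  7+8+1 = 0 carry 1
  0+1+1 = 2

0x203af16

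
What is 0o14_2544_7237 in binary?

0b1100010101100100111010011111

Each octal digit is 3 bits: 1=001 4=100 2=010 5=101 4=100 4=100 7=111 2=010 3=011 7=111.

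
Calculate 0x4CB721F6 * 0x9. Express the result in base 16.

0x2B27031A6

Multiply each base-16 digit by 9, carrying:
  6×9 = 54 → write 6 carry 3
  F×9+3 = 138 → write A carry 8
  1×9+8 = 17 → write 1 carry 1
  2×9+1 = 19 → write 3 carry 1
  7×9+1 = 64 → write 0 carry 4
  B×9+4 = 103 → write 7 carry 6
  C×9+6 = 114 → write 2 carry 7
  4×9+7 = 43 → write B carry 2
  remaining carry: 2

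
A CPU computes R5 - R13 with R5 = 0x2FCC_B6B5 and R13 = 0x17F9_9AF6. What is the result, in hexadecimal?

0x17D31BBF

Subtract column by column in base 16:
  5-6 → F (borrow)
  B-F-1 → B (borrow)
  6-A-1 → B (borrow)
  B-9-1 → 1
  C-9 → 3
  C-F → D (borrow)
  F-7-1 → 7
  2-1 → 1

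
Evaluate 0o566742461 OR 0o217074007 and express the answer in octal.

0o777776467

OR each oct digit independently (no carries):
  5|2=7, 6|1=7, 6|7=7, 7|0=7, 4|7=7, 2|4=6, 4|0=4, 6|0=6, 1|7=7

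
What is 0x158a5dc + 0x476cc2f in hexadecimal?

0x5cf720b

Add column by column in base 16, right to left:
  c+f = b carry 1
  d+2+1 = 0 carry 1
  5+c+1 = 2 carry 1
  a+c+1 = 7 carry 1
  8+6+1 = f
  5+7 = c
  1+4 = 5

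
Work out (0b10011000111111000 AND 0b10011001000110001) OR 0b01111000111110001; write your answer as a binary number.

0b10011000111111000 AND 0b10011001000110001 = 0b10011000000110000.
Then OR with 0b01111000111110001.

0b11111000111110001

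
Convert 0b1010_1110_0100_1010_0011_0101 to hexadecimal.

0xae4a35

Group the bits into nibbles: 1010 1110 0100 1010 0011 0101 → ae4a35.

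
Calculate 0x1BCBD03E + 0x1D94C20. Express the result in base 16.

0x1DA51C5E

Add column by column in base 16, right to left:
  E+0 = E
  3+2 = 5
  0+C = C
  D+4 = 1 carry 1
  B+9+1 = 5 carry 1
  C+D+1 = A carry 1
  B+1+1 = D
  1+0 = 1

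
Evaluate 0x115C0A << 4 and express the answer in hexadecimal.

0x115C0A0

Shifting left by 4 bits = 1 hex digit: append 1 zero.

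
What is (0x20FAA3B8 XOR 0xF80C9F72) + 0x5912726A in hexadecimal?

First 0x20FAA3B8 XOR 0xF80C9F72 = 0xD8F63CCA.
Add column by column in base 16, right to left:
  A+A = 4 carry 1
  C+6+1 = 3 carry 1
  C+2+1 = F
  3+7 = A
  6+2 = 8
  F+1 = 0 carry 1
  8+9+1 = 2 carry 1
  D+5+1 = 3 carry 1
  final carry 1

0x13208AF34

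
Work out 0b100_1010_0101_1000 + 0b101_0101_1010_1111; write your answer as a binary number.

0b1010000000000111

Add column by column in base 2, right to left:
  0+1 = 1
  0+1 = 1
  0+1 = 1
  1+1 = 0 carry 1
  1+0+1 = 0 carry 1
  0+1+1 = 0 carry 1
  1+0+1 = 0 carry 1
  0+1+1 = 0 carry 1
  0+1+1 = 0 carry 1
  1+0+1 = 0 carry 1
  0+1+1 = 0 carry 1
  1+0+1 = 0 carry 1
  0+1+1 = 0 carry 1
  0+0+1 = 1
  1+1 = 0 carry 1
  final carry 1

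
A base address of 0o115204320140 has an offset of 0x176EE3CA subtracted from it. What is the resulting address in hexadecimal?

0o115204320140 = 0x26A11A060 in hexadecimal.
Subtract column by column in base 16:
  0-A → 6 (borrow)
  6-C-1 → 9 (borrow)
  0-3-1 → C (borrow)
  A-E-1 → B (borrow)
  1-E-1 → 2 (borrow)
  1-6-1 → A (borrow)
  A-7-1 → 2
  6-1 → 5
  2-0 → 2

0x252A2BC96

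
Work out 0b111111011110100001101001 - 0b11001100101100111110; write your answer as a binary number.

0b111100010001110100101011

Subtract column by column in base 2:
  1-0 → 1
  0-1 → 1 (borrow)
  0-1-1 → 0 (borrow)
  1-1-1 → 1 (borrow)
  0-1-1 → 0 (borrow)
  1-1-1 → 1 (borrow)
  1-0-1 → 0
  0-0 → 0
  0-1 → 1 (borrow)
  0-1-1 → 0 (borrow)
  0-0-1 → 1 (borrow)
  1-1-1 → 1 (borrow)
  0-0-1 → 1 (borrow)
  1-0-1 → 0
  1-1 → 0
  1-1 → 0
  1-0 → 1
  0-0 → 0
  1-1 → 0
  1-1 → 0
  1-0 → 1
  1-0 → 1
  1-0 → 1
  1-0 → 1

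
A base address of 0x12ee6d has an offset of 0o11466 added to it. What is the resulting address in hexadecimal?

0x1301a3

0o11466 = 0x1336 in hexadecimal.
Add column by column in base 16, right to left:
  d+6 = 3 carry 1
  6+3+1 = a
  e+3 = 1 carry 1
  e+1+1 = 0 carry 1
  2+0+1 = 3
  1+0 = 1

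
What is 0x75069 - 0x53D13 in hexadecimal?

Subtract column by column in base 16:
  9-3 → 6
  6-1 → 5
  0-D → 3 (borrow)
  5-3-1 → 1
  7-5 → 2

0x21356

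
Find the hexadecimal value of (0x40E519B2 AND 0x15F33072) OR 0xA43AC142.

0x40E519B2 AND 0x15F33072 = 0x00E11032.
Then OR with 0xA43AC142.

0xA4FBD172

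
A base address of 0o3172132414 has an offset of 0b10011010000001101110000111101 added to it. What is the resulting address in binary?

0o3172132414 = 0b11001111010001011010100001100 in binary.
Add column by column in base 2, right to left:
  0+1 = 1
  0+0 = 0
  1+1 = 0 carry 1
  1+1+1 = 1 carry 1
  0+1+1 = 0 carry 1
  0+1+1 = 0 carry 1
  0+0+1 = 1
  0+0 = 0
  1+0 = 1
  0+0 = 0
  1+1 = 0 carry 1
  0+1+1 = 0 carry 1
  1+1+1 = 1 carry 1
  1+0+1 = 0 carry 1
  0+1+1 = 0 carry 1
  1+1+1 = 1 carry 1
  0+0+1 = 1
  0+0 = 0
  0+0 = 0
  1+0 = 1
  0+0 = 0
  1+0 = 1
  1+1 = 0 carry 1
  1+0+1 = 0 carry 1
  1+1+1 = 1 carry 1
  0+1+1 = 0 carry 1
  0+0+1 = 1
  1+0 = 1
  1+1 = 0 carry 1
  final carry 1

0b101101001010011001000101001001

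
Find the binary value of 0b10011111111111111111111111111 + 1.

The trailing 26 digits are 1 (max in base 2), so adding 1 cascades: they roll to 0 and the next digit up increments.

0b10100000000000000000000000000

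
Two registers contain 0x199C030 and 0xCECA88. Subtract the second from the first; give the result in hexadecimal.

0xCAF5A8

Subtract column by column in base 16:
  0-8 → 8 (borrow)
  3-8-1 → A (borrow)
  0-A-1 → 5 (borrow)
  C-C-1 → F (borrow)
  9-E-1 → A (borrow)
  9-C-1 → C (borrow)
  1-0-1 → 0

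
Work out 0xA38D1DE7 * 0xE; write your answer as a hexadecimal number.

0x8F1B7A2A2

Multiply each base-16 digit by 14, carrying:
  7×14 = 98 → write 2 carry 6
  E×14+6 = 202 → write A carry 12
  D×14+12 = 194 → write 2 carry 12
  1×14+12 = 26 → write A carry 1
  D×14+1 = 183 → write 7 carry 11
  8×14+11 = 123 → write B carry 7
  3×14+7 = 49 → write 1 carry 3
  A×14+3 = 143 → write F carry 8
  remaining carry: 8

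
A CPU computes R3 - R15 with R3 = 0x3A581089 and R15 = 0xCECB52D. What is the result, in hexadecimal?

Subtract column by column in base 16:
  9-D → C (borrow)
  8-2-1 → 5
  0-5 → B (borrow)
  1-B-1 → 5 (borrow)
  8-C-1 → B (borrow)
  5-E-1 → 6 (borrow)
  A-C-1 → D (borrow)
  3-0-1 → 2

0x2D6B5B5C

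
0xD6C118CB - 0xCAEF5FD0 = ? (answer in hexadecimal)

Subtract column by column in base 16:
  B-0 → B
  C-D → F (borrow)
  8-F-1 → 8 (borrow)
  1-5-1 → B (borrow)
  1-F-1 → 1 (borrow)
  C-E-1 → D (borrow)
  6-A-1 → B (borrow)
  D-C-1 → 0

0xBD1B8FB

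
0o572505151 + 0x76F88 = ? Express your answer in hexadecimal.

0x5F1F9F1

0o572505151 = 0x5EA8A69 in hexadecimal.
Add column by column in base 16, right to left:
  9+8 = 1 carry 1
  6+8+1 = F
  A+F = 9 carry 1
  8+6+1 = F
  A+7 = 1 carry 1
  E+0+1 = F
  5+0 = 5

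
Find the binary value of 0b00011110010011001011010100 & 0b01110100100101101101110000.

AND bit by bit (1 only where both bits are 1):
  00011110010011001011010100
& 01110100100101101101110000
= 00010100000001001001010000

0b00010100000001001001010000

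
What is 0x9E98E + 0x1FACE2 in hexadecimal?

0x299670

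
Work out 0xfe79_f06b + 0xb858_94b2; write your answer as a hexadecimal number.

0x1b6d2851d

Add column by column in base 16, right to left:
  b+2 = d
  6+b = 1 carry 1
  0+4+1 = 5
  f+9 = 8 carry 1
  9+8+1 = 2 carry 1
  7+5+1 = d
  e+8 = 6 carry 1
  f+b+1 = b carry 1
  final carry 1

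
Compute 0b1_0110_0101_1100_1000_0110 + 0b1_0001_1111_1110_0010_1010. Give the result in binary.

0b1010000101101010110000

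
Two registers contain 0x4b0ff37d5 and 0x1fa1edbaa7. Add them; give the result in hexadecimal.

0x2452ecf27c

Add column by column in base 16, right to left:
  5+7 = c
  d+a = 7 carry 1
  7+a+1 = 2 carry 1
  3+b+1 = f
  f+d = c carry 1
  f+e+1 = e carry 1
  0+1+1 = 2
  b+a = 5 carry 1
  4+f+1 = 4 carry 1
  0+1+1 = 2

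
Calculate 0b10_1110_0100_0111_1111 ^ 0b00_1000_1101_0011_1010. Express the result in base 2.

0b100110100101000101

XOR bit by bit (1 where the bits differ):
  101110010001111111
^ 001000110100111010
= 100110100101000101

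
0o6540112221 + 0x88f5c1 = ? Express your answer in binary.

0b110110000010011000101001010010

0o6540112221 = 0b110101100000001001010010010001 in binary.
0x88f5c1 = 0b100010001111010111000001 in binary.
Add column by column in base 2, right to left:
  1+1 = 0 carry 1
  0+0+1 = 1
  0+0 = 0
  0+0 = 0
  1+0 = 1
  0+0 = 0
  0+1 = 1
  1+1 = 0 carry 1
  0+1+1 = 0 carry 1
  0+0+1 = 1
  1+1 = 0 carry 1
  0+0+1 = 1
  1+1 = 0 carry 1
  0+1+1 = 0 carry 1
  0+1+1 = 0 carry 1
  1+1+1 = 1 carry 1
  0+0+1 = 1
  0+0 = 0
  0+0 = 0
  0+1 = 1
  0+0 = 0
  0+0 = 0
  0+0 = 0
  1+1 = 0 carry 1
  1+0+1 = 0 carry 1
  0+0+1 = 1
  1+0 = 1
  0+0 = 0
  1+0 = 1
  1+0 = 1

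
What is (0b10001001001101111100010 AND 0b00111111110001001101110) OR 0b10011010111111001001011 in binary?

0b10011011111111001101011

0b10001001001101111100010 AND 0b00111111110001001101110 = 0b00001001000001001100010.
Then OR with 0b10011010111111001001011.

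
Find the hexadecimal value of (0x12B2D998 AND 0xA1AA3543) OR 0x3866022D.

0x38E6132D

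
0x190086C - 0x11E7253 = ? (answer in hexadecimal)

0x719619

Subtract column by column in base 16:
  C-3 → 9
  6-5 → 1
  8-2 → 6
  0-7 → 9 (borrow)
  0-E-1 → 1 (borrow)
  9-1-1 → 7
  1-1 → 0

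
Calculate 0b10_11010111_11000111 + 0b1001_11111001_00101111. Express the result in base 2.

0b11001101000011110110

Add column by column in base 2, right to left:
  1+1 = 0 carry 1
  1+1+1 = 1 carry 1
  1+1+1 = 1 carry 1
  0+1+1 = 0 carry 1
  0+0+1 = 1
  0+1 = 1
  1+0 = 1
  1+0 = 1
  1+1 = 0 carry 1
  1+0+1 = 0 carry 1
  1+0+1 = 0 carry 1
  0+1+1 = 0 carry 1
  1+1+1 = 1 carry 1
  0+1+1 = 0 carry 1
  1+1+1 = 1 carry 1
  1+1+1 = 1 carry 1
  0+1+1 = 0 carry 1
  1+0+1 = 0 carry 1
  0+0+1 = 1
  0+1 = 1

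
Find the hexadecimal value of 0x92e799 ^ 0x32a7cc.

0xa04055

XOR each hex digit independently (no carries):
  9^3=a, 2^2=0, e^a=4, 7^7=0, 9^c=5, 9^c=5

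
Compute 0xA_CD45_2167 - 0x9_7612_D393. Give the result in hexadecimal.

0x157324DD4

Subtract column by column in base 16:
  7-3 → 4
  6-9 → D (borrow)
  1-3-1 → D (borrow)
  2-D-1 → 4 (borrow)
  5-2-1 → 2
  4-1 → 3
  D-6 → 7
  C-7 → 5
  A-9 → 1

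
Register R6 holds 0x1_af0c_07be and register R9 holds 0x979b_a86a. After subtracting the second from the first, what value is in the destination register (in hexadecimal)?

0x117705f54

Subtract column by column in base 16:
  e-a → 4
  b-6 → 5
  7-8 → f (borrow)
  0-a-1 → 5 (borrow)
  c-b-1 → 0
  0-9 → 7 (borrow)
  f-7-1 → 7
  a-9 → 1
  1-0 → 1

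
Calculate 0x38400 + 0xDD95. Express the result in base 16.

0x46195

Add column by column in base 16, right to left:
  0+5 = 5
  0+9 = 9
  4+D = 1 carry 1
  8+D+1 = 6 carry 1
  3+0+1 = 4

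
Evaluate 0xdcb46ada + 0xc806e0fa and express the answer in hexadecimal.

0x1a4bb4bd4

Add column by column in base 16, right to left:
  a+a = 4 carry 1
  d+f+1 = d carry 1
  a+0+1 = b
  6+e = 4 carry 1
  4+6+1 = b
  b+0 = b
  c+8 = 4 carry 1
  d+c+1 = a carry 1
  final carry 1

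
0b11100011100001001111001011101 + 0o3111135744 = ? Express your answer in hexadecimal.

0x35955a41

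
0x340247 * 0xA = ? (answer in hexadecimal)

0x20816C6

Multiply each base-16 digit by 10, carrying:
  7×10 = 70 → write 6 carry 4
  4×10+4 = 44 → write C carry 2
  2×10+2 = 22 → write 6 carry 1
  0×10+1 = 1 → write 1
  4×10 = 40 → write 8 carry 2
  3×10+2 = 32 → write 0 carry 2
  remaining carry: 2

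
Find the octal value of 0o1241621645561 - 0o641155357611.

0o400444265750

Subtract column by column in base 8:
  1-1 → 0
  6-1 → 5
  5-6 → 7 (borrow)
  5-7-1 → 5 (borrow)
  4-5-1 → 6 (borrow)
  6-3-1 → 2
  1-5 → 4 (borrow)
  2-5-1 → 4 (borrow)
  6-1-1 → 4
  1-1 → 0
  4-4 → 0
  2-6 → 4 (borrow)
  1-0-1 → 0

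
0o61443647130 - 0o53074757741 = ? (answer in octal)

0o6346667167

Subtract column by column in base 8:
  0-1 → 7 (borrow)
  3-4-1 → 6 (borrow)
  1-7-1 → 1 (borrow)
  7-7-1 → 7 (borrow)
  4-5-1 → 6 (borrow)
  6-7-1 → 6 (borrow)
  3-4-1 → 6 (borrow)
  4-7-1 → 4 (borrow)
  4-0-1 → 3
  1-3 → 6 (borrow)
  6-5-1 → 0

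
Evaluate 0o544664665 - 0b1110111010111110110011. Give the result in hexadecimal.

0o544664665 = 0x59369b5 in hexadecimal.
0b1110111010111110110011 = 0x3bafb3 in hexadecimal.
Subtract column by column in base 16:
  5-3 → 2
  b-b → 0
  9-f → a (borrow)
  6-a-1 → b (borrow)
  3-b-1 → 7 (borrow)
  9-3-1 → 5
  5-0 → 5

0x557ba02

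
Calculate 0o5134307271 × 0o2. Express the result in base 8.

0o12270616562

Multiply each base-8 digit by 2, carrying:
  1×2 = 2 → write 2
  7×2 = 14 → write 6 carry 1
  2×2+1 = 5 → write 5
  7×2 = 14 → write 6 carry 1
  0×2+1 = 1 → write 1
  3×2 = 6 → write 6
  4×2 = 8 → write 0 carry 1
  3×2+1 = 7 → write 7
  1×2 = 2 → write 2
  5×2 = 10 → write 2 carry 1
  remaining carry: 1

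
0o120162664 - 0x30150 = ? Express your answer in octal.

0o117362144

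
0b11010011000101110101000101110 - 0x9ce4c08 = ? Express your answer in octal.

0o2045117046

0b11010011000101110101000101110 = 0o3230565056 in octal.
0x9ce4c08 = 0o1163446010 in octal.
Subtract column by column in base 8:
  6-0 → 6
  5-1 → 4
  0-0 → 0
  5-6 → 7 (borrow)
  6-4-1 → 1
  5-4 → 1
  0-3 → 5 (borrow)
  3-6-1 → 4 (borrow)
  2-1-1 → 0
  3-1 → 2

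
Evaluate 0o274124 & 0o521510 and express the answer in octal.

0o020100

AND each oct digit independently (no carries):
  2&5=0, 7&2=2, 4&1=0, 1&5=1, 2&1=0, 4&0=0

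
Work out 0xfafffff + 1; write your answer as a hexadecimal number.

The trailing 5 digits are F (max in base 16), so adding 1 cascades: they roll to 0 and the next digit up increments.

0xfb00000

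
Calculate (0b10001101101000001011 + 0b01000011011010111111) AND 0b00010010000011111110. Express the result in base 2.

0b10000000011001010

Add column by column in base 2, right to left:
  1+1 = 0 carry 1
  1+1+1 = 1 carry 1
  0+1+1 = 0 carry 1
  1+1+1 = 1 carry 1
  0+1+1 = 0 carry 1
  0+1+1 = 0 carry 1
  0+0+1 = 1
  0+1 = 1
  0+0 = 0
  1+1 = 0 carry 1
  0+1+1 = 0 carry 1
  1+0+1 = 0 carry 1
  1+1+1 = 1 carry 1
  0+1+1 = 0 carry 1
  1+0+1 = 0 carry 1
  1+0+1 = 0 carry 1
  0+0+1 = 1
  0+0 = 0
  0+1 = 1
  1+0 = 1
Sum = 0b11010001000011001010; now AND with 0b00010010000011111110:
  11010001000011001010
& 00010010000011111110
= 00010000000011001010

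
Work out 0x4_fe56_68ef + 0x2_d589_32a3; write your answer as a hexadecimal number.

Add column by column in base 16, right to left:
  f+3 = 2 carry 1
  e+a+1 = 9 carry 1
  8+2+1 = b
  6+3 = 9
  6+9 = f
  5+8 = d
  e+5 = 3 carry 1
  f+d+1 = d carry 1
  4+2+1 = 7

0x7d3df9b92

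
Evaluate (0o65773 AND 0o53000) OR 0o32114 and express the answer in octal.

0o73114

0o65773 AND 0o53000 = 0o41000.
Then OR with 0o32114.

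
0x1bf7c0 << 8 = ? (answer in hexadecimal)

Shifting left by 8 bits = 2 hex digits: append 2 zeros.

0x1bf7c000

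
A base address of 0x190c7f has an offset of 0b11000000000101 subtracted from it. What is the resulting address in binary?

0b110001101110001111010

0x190c7f = 0b110010000110001111111 in binary.
Subtract column by column in base 2:
  1-1 → 0
  1-0 → 1
  1-1 → 0
  1-0 → 1
  1-0 → 1
  1-0 → 1
  1-0 → 1
  0-0 → 0
  0-0 → 0
  0-0 → 0
  1-0 → 1
  1-0 → 1
  0-1 → 1 (borrow)
  0-1-1 → 0 (borrow)
  0-0-1 → 1 (borrow)
  0-0-1 → 1 (borrow)
  1-0-1 → 0
  0-0 → 0
  0-0 → 0
  1-0 → 1
  1-0 → 1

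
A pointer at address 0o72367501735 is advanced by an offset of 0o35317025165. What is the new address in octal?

0o127706527122

Add column by column in base 8, right to left:
  5+5 = 2 carry 1
  3+6+1 = 2 carry 1
  7+1+1 = 1 carry 1
  1+5+1 = 7
  0+2 = 2
  5+0 = 5
  7+7 = 6 carry 1
  6+1+1 = 0 carry 1
  3+3+1 = 7
  2+5 = 7
  7+3 = 2 carry 1
  final carry 1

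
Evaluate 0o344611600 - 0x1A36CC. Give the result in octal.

0o336156264

0x1A36CC = 0o6433314 in octal.
Subtract column by column in base 8:
  0-4 → 4 (borrow)
  0-1-1 → 6 (borrow)
  6-3-1 → 2
  1-3 → 6 (borrow)
  1-3-1 → 5 (borrow)
  6-4-1 → 1
  4-6 → 6 (borrow)
  4-0-1 → 3
  3-0 → 3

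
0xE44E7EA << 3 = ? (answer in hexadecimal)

0x72273F50

3 bits is not a whole number of base-16 digits; in binary: 1110010001001110011111101010 << 3 = 1110010001001110011111101010000.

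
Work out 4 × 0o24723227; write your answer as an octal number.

Multiply each base-8 digit by 4, carrying:
  7×4 = 28 → write 4 carry 3
  2×4+3 = 11 → write 3 carry 1
  2×4+1 = 9 → write 1 carry 1
  3×4+1 = 13 → write 5 carry 1
  2×4+1 = 9 → write 1 carry 1
  7×4+1 = 29 → write 5 carry 3
  4×4+3 = 19 → write 3 carry 2
  2×4+2 = 10 → write 2 carry 1
  remaining carry: 1

0o123515134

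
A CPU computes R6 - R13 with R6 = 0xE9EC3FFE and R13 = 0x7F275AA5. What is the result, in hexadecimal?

0x6AC4E559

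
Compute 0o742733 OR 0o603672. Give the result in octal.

0o743773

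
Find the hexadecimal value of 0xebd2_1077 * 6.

Multiply each base-16 digit by 6, carrying:
  7×6 = 42 → write a carry 2
  7×6+2 = 44 → write c carry 2
  0×6+2 = 2 → write 2
  1×6 = 6 → write 6
  2×6 = 12 → write c
  d×6 = 78 → write e carry 4
  b×6+4 = 70 → write 6 carry 4
  e×6+4 = 88 → write 8 carry 5
  remaining carry: 5

0x586ec62ca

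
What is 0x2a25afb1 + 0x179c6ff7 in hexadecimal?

0x41c21fa8

Add column by column in base 16, right to left:
  1+7 = 8
  b+f = a carry 1
  f+f+1 = f carry 1
  a+6+1 = 1 carry 1
  5+c+1 = 2 carry 1
  2+9+1 = c
  a+7 = 1 carry 1
  2+1+1 = 4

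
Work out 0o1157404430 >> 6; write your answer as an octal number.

0o11574044

Shifting right by 6 bits = 2 oct digits: drop the last 2.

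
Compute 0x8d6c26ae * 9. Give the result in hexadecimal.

0x4f8cd5c1e

Multiply each base-16 digit by 9, carrying:
  e×9 = 126 → write e carry 7
  a×9+7 = 97 → write 1 carry 6
  6×9+6 = 60 → write c carry 3
  2×9+3 = 21 → write 5 carry 1
  c×9+1 = 109 → write d carry 6
  6×9+6 = 60 → write c carry 3
  d×9+3 = 120 → write 8 carry 7
  8×9+7 = 79 → write f carry 4
  remaining carry: 4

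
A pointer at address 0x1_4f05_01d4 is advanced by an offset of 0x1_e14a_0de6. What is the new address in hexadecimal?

0x3304f0fba

Add column by column in base 16, right to left:
  4+6 = a
  d+e = b carry 1
  1+d+1 = f
  0+0 = 0
  5+a = f
  0+4 = 4
  f+1 = 0 carry 1
  4+e+1 = 3 carry 1
  1+1+1 = 3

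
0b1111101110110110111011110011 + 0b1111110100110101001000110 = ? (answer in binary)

0b10001101101011101100100111001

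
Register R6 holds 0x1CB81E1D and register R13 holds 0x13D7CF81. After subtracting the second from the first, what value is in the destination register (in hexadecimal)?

Subtract column by column in base 16:
  D-1 → C
  1-8 → 9 (borrow)
  E-F-1 → E (borrow)
  1-C-1 → 4 (borrow)
  8-7-1 → 0
  B-D → E (borrow)
  C-3-1 → 8
  1-1 → 0

0x8E04E9C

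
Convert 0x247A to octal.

Expand each hex digit to 4 bits: 2=0010 4=0100 7=0111 A=1010.
Group the bits in threes: 010 010 001 111 010 → 22172.

0o22172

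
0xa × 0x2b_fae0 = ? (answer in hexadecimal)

0x1b7ccc0

Multiply each base-16 digit by 10, carrying:
  0×10 = 0 → write 0
  e×10 = 140 → write c carry 8
  a×10+8 = 108 → write c carry 6
  f×10+6 = 156 → write c carry 9
  b×10+9 = 119 → write 7 carry 7
  2×10+7 = 27 → write b carry 1
  remaining carry: 1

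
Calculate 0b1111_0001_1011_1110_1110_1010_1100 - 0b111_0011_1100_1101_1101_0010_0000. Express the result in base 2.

0b111110111110001000110001100

Subtract column by column in base 2:
  0-0 → 0
  0-0 → 0
  1-0 → 1
  1-0 → 1
  0-0 → 0
  1-1 → 0
  0-0 → 0
  1-0 → 1
  0-1 → 1 (borrow)
  1-0-1 → 0
  1-1 → 0
  1-1 → 0
  0-1 → 1 (borrow)
  1-0-1 → 0
  1-1 → 0
  1-1 → 0
  1-0 → 1
  1-0 → 1
  0-1 → 1 (borrow)
  1-1-1 → 1 (borrow)
  1-1-1 → 1 (borrow)
  0-1-1 → 0 (borrow)
  0-0-1 → 1 (borrow)
  0-0-1 → 1 (borrow)
  1-1-1 → 1 (borrow)
  1-1-1 → 1 (borrow)
  1-1-1 → 1 (borrow)
  1-0-1 → 0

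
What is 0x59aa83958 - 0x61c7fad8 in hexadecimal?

0x538e03e80

Subtract column by column in base 16:
  8-8 → 0
  5-d → 8 (borrow)
  9-a-1 → e (borrow)
  3-f-1 → 3 (borrow)
  8-7-1 → 0
  a-c → e (borrow)
  a-1-1 → 8
  9-6 → 3
  5-0 → 5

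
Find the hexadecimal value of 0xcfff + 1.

0xd000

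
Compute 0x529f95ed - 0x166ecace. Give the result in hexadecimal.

Subtract column by column in base 16:
  d-e → f (borrow)
  e-c-1 → 1
  5-a → b (borrow)
  9-c-1 → c (borrow)
  f-e-1 → 0
  9-6 → 3
  2-6 → c (borrow)
  5-1-1 → 3

0x3c30cb1f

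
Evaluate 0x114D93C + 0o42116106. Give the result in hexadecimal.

0x19D7582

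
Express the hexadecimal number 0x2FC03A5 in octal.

0o277001645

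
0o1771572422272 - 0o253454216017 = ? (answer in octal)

0o1516116204253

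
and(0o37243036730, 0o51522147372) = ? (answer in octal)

AND each oct digit independently (no carries):
  3&5=1, 7&1=1, 2&5=0, 4&2=0, 3&2=2, 0&1=0, 3&4=0, 6&7=6, 7&3=3, 3&7=3, 0&2=0

0o11002006330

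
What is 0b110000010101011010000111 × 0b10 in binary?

Multiply each base-2 digit by 2, carrying:
  1×2 = 2 → write 0 carry 1
  1×2+1 = 3 → write 1 carry 1
  1×2+1 = 3 → write 1 carry 1
  0×2+1 = 1 → write 1
  0×2 = 0 → write 0
  0×2 = 0 → write 0
  0×2 = 0 → write 0
  1×2 = 2 → write 0 carry 1
  0×2+1 = 1 → write 1
  1×2 = 2 → write 0 carry 1
  1×2+1 = 3 → write 1 carry 1
  0×2+1 = 1 → write 1
  1×2 = 2 → write 0 carry 1
  0×2+1 = 1 → write 1
  1×2 = 2 → write 0 carry 1
  0×2+1 = 1 → write 1
  1×2 = 2 → write 0 carry 1
  0×2+1 = 1 → write 1
  0×2 = 0 → write 0
  0×2 = 0 → write 0
  0×2 = 0 → write 0
  0×2 = 0 → write 0
  1×2 = 2 → write 0 carry 1
  1×2+1 = 3 → write 1 carry 1
  remaining carry: 1

0b1100000101010110100001110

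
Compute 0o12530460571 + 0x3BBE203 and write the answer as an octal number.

0o13107441574

0x3BBE203 = 0o356761003 in octal.
Add column by column in base 8, right to left:
  1+3 = 4
  7+0 = 7
  5+0 = 5
  0+1 = 1
  6+6 = 4 carry 1
  4+7+1 = 4 carry 1
  0+6+1 = 7
  3+5 = 0 carry 1
  5+3+1 = 1 carry 1
  2+0+1 = 3
  1+0 = 1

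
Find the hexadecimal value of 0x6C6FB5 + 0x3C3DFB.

0xA8ADB0

Add column by column in base 16, right to left:
  5+B = 0 carry 1
  B+F+1 = B carry 1
  F+D+1 = D carry 1
  6+3+1 = A
  C+C = 8 carry 1
  6+3+1 = A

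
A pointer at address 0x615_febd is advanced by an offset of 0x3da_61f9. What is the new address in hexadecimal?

Add column by column in base 16, right to left:
  d+9 = 6 carry 1
  b+f+1 = b carry 1
  e+1+1 = 0 carry 1
  f+6+1 = 6 carry 1
  5+a+1 = 0 carry 1
  1+d+1 = f
  6+3 = 9

0x9f060b6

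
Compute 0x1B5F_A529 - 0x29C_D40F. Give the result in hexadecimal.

0x18C2D11A

Subtract column by column in base 16:
  9-F → A (borrow)
  2-0-1 → 1
  5-4 → 1
  A-D → D (borrow)
  F-C-1 → 2
  5-9 → C (borrow)
  B-2-1 → 8
  1-0 → 1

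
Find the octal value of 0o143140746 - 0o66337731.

0o54601015

Subtract column by column in base 8:
  6-1 → 5
  4-3 → 1
  7-7 → 0
  0-7 → 1 (borrow)
  4-3-1 → 0
  1-3 → 6 (borrow)
  3-6-1 → 4 (borrow)
  4-6-1 → 5 (borrow)
  1-0-1 → 0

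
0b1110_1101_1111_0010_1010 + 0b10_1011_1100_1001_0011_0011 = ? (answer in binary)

Add column by column in base 2, right to left:
  0+1 = 1
  1+1 = 0 carry 1
  0+0+1 = 1
  1+0 = 1
  0+1 = 1
  1+1 = 0 carry 1
  0+0+1 = 1
  0+0 = 0
  1+1 = 0 carry 1
  1+0+1 = 0 carry 1
  1+0+1 = 0 carry 1
  1+1+1 = 1 carry 1
  1+0+1 = 0 carry 1
  0+0+1 = 1
  1+1 = 0 carry 1
  1+1+1 = 1 carry 1
  0+1+1 = 0 carry 1
  1+1+1 = 1 carry 1
  1+0+1 = 0 carry 1
  1+1+1 = 1 carry 1
  0+0+1 = 1
  0+1 = 1

0b1110101010100001011101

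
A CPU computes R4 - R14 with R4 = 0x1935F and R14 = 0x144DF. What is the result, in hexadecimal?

0x4E80

Subtract column by column in base 16:
  F-F → 0
  5-D → 8 (borrow)
  3-4-1 → E (borrow)
  9-4-1 → 4
  1-1 → 0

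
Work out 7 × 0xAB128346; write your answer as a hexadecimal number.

0x4AD8196EA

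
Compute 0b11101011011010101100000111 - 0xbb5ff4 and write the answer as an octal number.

0o274445423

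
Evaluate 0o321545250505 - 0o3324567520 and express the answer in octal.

Subtract column by column in base 8:
  5-0 → 5
  0-2 → 6 (borrow)
  5-5-1 → 7 (borrow)
  0-7-1 → 0 (borrow)
  5-6-1 → 6 (borrow)
  2-5-1 → 4 (borrow)
  5-4-1 → 0
  4-2 → 2
  5-3 → 2
  1-3 → 6 (borrow)
  2-0-1 → 1
  3-0 → 3

0o316220460765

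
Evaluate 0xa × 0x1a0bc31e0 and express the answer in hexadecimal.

0x104759f2c0

Multiply each base-16 digit by 10, carrying:
  0×10 = 0 → write 0
  e×10 = 140 → write c carry 8
  1×10+8 = 18 → write 2 carry 1
  3×10+1 = 31 → write f carry 1
  c×10+1 = 121 → write 9 carry 7
  b×10+7 = 117 → write 5 carry 7
  0×10+7 = 7 → write 7
  a×10 = 100 → write 4 carry 6
  1×10+6 = 16 → write 0 carry 1
  remaining carry: 1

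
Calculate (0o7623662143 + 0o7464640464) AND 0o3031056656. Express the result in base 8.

Add column by column in base 8, right to left:
  3+4 = 7
  4+6 = 2 carry 1
  1+4+1 = 6
  2+0 = 2
  6+4 = 2 carry 1
  6+6+1 = 5 carry 1
  3+4+1 = 0 carry 1
  2+6+1 = 1 carry 1
  6+4+1 = 3 carry 1
  7+7+1 = 7 carry 1
  final carry 1
Sum = 0o17310522627; now AND with 0o3031056656:
  1&0=0, 7&3=3, 3&0=0, 1&3=1, 0&1=0, 5&0=0, 2&5=0, 2&6=2, 6&6=6, 2&5=0, 7&6=6

0o3010002606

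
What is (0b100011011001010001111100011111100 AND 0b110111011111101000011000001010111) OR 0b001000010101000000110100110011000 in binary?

0b101011011101000000111100111011100

0b100011011001010001111100011111100 AND 0b110111011111101000011000001010111 = 0b100011011001000000011000001010100.
Then OR with 0b001000010101000000110100110011000.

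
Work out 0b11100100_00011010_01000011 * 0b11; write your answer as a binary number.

0b10101011000100111011001001

Multiply each base-2 digit by 3, carrying:
  1×3 = 3 → write 1 carry 1
  1×3+1 = 4 → write 0 carry 2
  0×3+2 = 2 → write 0 carry 1
  0×3+1 = 1 → write 1
  0×3 = 0 → write 0
  0×3 = 0 → write 0
  1×3 = 3 → write 1 carry 1
  0×3+1 = 1 → write 1
  0×3 = 0 → write 0
  1×3 = 3 → write 1 carry 1
  0×3+1 = 1 → write 1
  1×3 = 3 → write 1 carry 1
  1×3+1 = 4 → write 0 carry 2
  0×3+2 = 2 → write 0 carry 1
  0×3+1 = 1 → write 1
  0×3 = 0 → write 0
  0×3 = 0 → write 0
  0×3 = 0 → write 0
  1×3 = 3 → write 1 carry 1
  0×3+1 = 1 → write 1
  0×3 = 0 → write 0
  1×3 = 3 → write 1 carry 1
  1×3+1 = 4 → write 0 carry 2
  1×3+2 = 5 → write 1 carry 2
  remaining carry: 10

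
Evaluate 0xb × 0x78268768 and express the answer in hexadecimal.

Multiply each base-16 digit by 11, carrying:
  8×11 = 88 → write 8 carry 5
  6×11+5 = 71 → write 7 carry 4
  7×11+4 = 81 → write 1 carry 5
  8×11+5 = 93 → write d carry 5
  6×11+5 = 71 → write 7 carry 4
  2×11+4 = 26 → write a carry 1
  8×11+1 = 89 → write 9 carry 5
  7×11+5 = 82 → write 2 carry 5
  remaining carry: 5

0x529a7d178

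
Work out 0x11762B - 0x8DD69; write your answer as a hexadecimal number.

Subtract column by column in base 16:
  B-9 → 2
  2-6 → C (borrow)
  6-D-1 → 8 (borrow)
  7-D-1 → 9 (borrow)
  1-8-1 → 8 (borrow)
  1-0-1 → 0

0x898C2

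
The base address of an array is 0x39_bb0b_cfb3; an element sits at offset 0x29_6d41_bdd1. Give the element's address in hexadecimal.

Add column by column in base 16, right to left:
  3+1 = 4
  b+d = 8 carry 1
  f+d+1 = d carry 1
  c+b+1 = 8 carry 1
  b+1+1 = d
  0+4 = 4
  b+d = 8 carry 1
  b+6+1 = 2 carry 1
  9+9+1 = 3 carry 1
  3+2+1 = 6

0x63284d8d84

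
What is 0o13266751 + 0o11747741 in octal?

0o25236712

Add column by column in base 8, right to left:
  1+1 = 2
  5+4 = 1 carry 1
  7+7+1 = 7 carry 1
  6+7+1 = 6 carry 1
  6+4+1 = 3 carry 1
  2+7+1 = 2 carry 1
  3+1+1 = 5
  1+1 = 2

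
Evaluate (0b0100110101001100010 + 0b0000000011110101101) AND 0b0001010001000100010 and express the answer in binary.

Add column by column in base 2, right to left:
  0+1 = 1
  1+0 = 1
  0+1 = 1
  0+1 = 1
  0+0 = 0
  1+1 = 0 carry 1
  1+0+1 = 0 carry 1
  0+1+1 = 0 carry 1
  0+1+1 = 0 carry 1
  1+1+1 = 1 carry 1
  0+1+1 = 0 carry 1
  1+0+1 = 0 carry 1
  0+0+1 = 1
  1+0 = 1
  1+0 = 1
  0+0 = 0
  0+0 = 0
  1+0 = 1
Sum = 0b100111001000001111; now AND with 0b0001010001000100010:
  0100111001000001111
& 0001010001000100010
= 0000010001000000010

0b10001000000010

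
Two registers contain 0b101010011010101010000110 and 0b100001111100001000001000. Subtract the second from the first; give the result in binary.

0b1000011110100001111110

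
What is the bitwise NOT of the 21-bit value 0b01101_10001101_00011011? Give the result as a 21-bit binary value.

0b100100111001011100100

Invert each bit: 011011000110100011011 → 100100111001011100100.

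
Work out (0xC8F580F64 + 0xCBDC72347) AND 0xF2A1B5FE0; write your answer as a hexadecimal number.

0x9081B12A0

Add column by column in base 16, right to left:
  4+7 = B
  6+4 = A
  F+3 = 2 carry 1
  0+2+1 = 3
  8+7 = F
  5+C = 1 carry 1
  F+D+1 = D carry 1
  8+B+1 = 4 carry 1
  C+C+1 = 9 carry 1
  final carry 1
Sum = 0x194D1F32AB; now AND with 0xF2A1B5FE0:
  1&0=0, 9&F=9, 4&2=0, D&A=8, 1&1=1, F&B=B, 3&5=1, 2&F=2, A&E=A, B&0=0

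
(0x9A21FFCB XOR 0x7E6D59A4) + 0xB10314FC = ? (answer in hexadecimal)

0x1954FBB6B

First 0x9A21FFCB XOR 0x7E6D59A4 = 0xE44CA66F.
Add column by column in base 16, right to left:
  F+C = B carry 1
  6+F+1 = 6 carry 1
  6+4+1 = B
  A+1 = B
  C+3 = F
  4+0 = 4
  4+1 = 5
  E+B = 9 carry 1
  final carry 1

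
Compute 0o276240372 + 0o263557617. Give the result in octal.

0o562020211

Add column by column in base 8, right to left:
  2+7 = 1 carry 1
  7+1+1 = 1 carry 1
  3+6+1 = 2 carry 1
  0+7+1 = 0 carry 1
  4+5+1 = 2 carry 1
  2+5+1 = 0 carry 1
  6+3+1 = 2 carry 1
  7+6+1 = 6 carry 1
  2+2+1 = 5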